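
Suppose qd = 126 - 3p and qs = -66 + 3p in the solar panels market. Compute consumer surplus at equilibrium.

Consumer surplus = 150

Equilibrium: 126 - 3p = -66 + 3p gives p* = 32, q* = 30.
Demand choke price (qd = 0): p = 42.
CS = ½(42 − 32)(30) = 150.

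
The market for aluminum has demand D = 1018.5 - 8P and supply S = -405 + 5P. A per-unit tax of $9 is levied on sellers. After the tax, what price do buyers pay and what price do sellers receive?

Pre-tax equilibrium: P* = 109.5, Q* = 142.5.
Tax on sellers shifts supply to S = -405 + 5(P − 9) = -450 + 5P.
1018.5 - 8P = -450 + 5P gives buyer price Pb = 2937/26; sellers receive Ps = 2937/26 − 9 = 2703/26.
New quantity: Q = 1018.5 − 8(2937/26) = 2985/26.

Buyers pay 2937/26, sellers receive 2703/26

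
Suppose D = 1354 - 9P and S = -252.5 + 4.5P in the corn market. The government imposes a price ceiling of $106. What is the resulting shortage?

Equilibrium price would be P* = 119, so the ceiling at 106 binds.
At P = 106: D = 1354 − 9(106) = 400, S = -252.5 + 4.5(106) = 224.5.
Shortage = 400 − 224.5 = 175.5.

Shortage = 175.5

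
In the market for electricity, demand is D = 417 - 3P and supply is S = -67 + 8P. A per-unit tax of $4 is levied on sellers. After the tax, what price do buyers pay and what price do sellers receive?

Pre-tax equilibrium: P* = 44, Q* = 285.
Tax on sellers shifts supply to S = -67 + 8(P − 4) = -99 + 8P.
417 - 3P = -99 + 8P gives buyer price Pb = 516/11; sellers receive Ps = 516/11 − 4 = 472/11.
New quantity: Q = 417 − 3(516/11) = 3039/11.

Buyers pay 516/11, sellers receive 472/11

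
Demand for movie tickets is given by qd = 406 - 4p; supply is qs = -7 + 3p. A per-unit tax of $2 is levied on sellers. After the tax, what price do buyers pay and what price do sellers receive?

Buyers pay 419/7, sellers receive 405/7

Pre-tax equilibrium: p* = 59, q* = 170.
Tax on sellers shifts supply to qs = -7 + 3(p − 2) = -13 + 3p.
406 - 4p = -13 + 3p gives buyer price pb = 419/7; sellers receive ps = 419/7 − 2 = 405/7.
New quantity: q = 406 − 4(419/7) = 1166/7.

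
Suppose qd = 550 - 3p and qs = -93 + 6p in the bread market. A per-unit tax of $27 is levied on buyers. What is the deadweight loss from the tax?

Pre-tax equilibrium: p* = 643/9, q* = 1007/3.
Tax on buyers shifts demand to qd = 550 − 3(p + 27) = 469 - 3p.
469 - 3p = -93 + 6p gives seller price ps = 562/9; buyers pay pb = 562/9 + 27 = 805/9.
New quantity: q = 550 − 3(805/9) = 845/3.
DWL = ½ × 27 × (1007/3 − 845/3) = 729.

Deadweight loss = 729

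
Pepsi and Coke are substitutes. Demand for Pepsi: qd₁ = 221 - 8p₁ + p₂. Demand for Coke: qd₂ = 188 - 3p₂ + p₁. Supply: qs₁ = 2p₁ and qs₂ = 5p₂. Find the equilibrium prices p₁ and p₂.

p₁ = 1956/79, p₂ = 2101/79

Market 1: 221 - 8p₁ + p₂ = 2p₁ → 10p₁ - p₂ = 221.
Market 2: 8p₂ - p₁ = 188.
Eliminating p₂: 8×(1) + 1×(2) gives 79p₁ = 1956, so p₁ = 1956/79.
Back-substitute into (2): p₂ = (188 + 1×1956/79) / 8 = 2101/79.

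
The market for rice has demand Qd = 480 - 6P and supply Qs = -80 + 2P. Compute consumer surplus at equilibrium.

Equilibrium: 480 - 6P = -80 + 2P gives P* = 70, Q* = 60.
Demand choke price (Qd = 0): P = 80.
CS = ½(80 − 70)(60) = 300.

Consumer surplus = 300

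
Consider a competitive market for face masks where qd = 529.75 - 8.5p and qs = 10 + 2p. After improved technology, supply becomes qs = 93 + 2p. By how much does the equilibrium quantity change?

Δq = 1411/21

Original equilibrium: p* = 49.5, q* = 109.
New equilibrium: 529.75 - 8.5p = 93 + 2p, so 436.75 = 10.5p and p' = 1747/42; q' = 529.75 − 8.5(1747/42) = 3700/21.
Change in quantity: 3700/21 − 109 = 1411/21.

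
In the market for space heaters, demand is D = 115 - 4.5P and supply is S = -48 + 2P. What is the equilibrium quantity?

Set D = S: 115 - 4.5P = -48 + 2P.
163 = 6.5P, so P* = 326/13.
Q* = 115 − 4.5(326/13) = 28/13.

Q* = 28/13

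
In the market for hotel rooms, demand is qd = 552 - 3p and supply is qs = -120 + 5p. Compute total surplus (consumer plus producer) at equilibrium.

Equilibrium: 552 - 3p = -120 + 5p gives p* = 84, q* = 300.
Demand choke price: p = 184; supply starts at p = 24.
CS = ½(184 − 84)(300) = 15000; PS = ½(84 − 24)(300) = 9000.

Total surplus = 24000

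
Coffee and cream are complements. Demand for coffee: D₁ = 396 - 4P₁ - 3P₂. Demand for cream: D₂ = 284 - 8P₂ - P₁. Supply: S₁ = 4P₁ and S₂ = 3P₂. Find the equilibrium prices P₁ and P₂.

Market 1: 396 - 4P₁ - 3P₂ = 4P₁ → 8P₁ + 3P₂ = 396.
Market 2: 11P₂ + P₁ = 284.
Eliminating P₂: 11×(1) − 3×(2) gives 85P₁ = 3504, so P₁ = 3504/85.
Back-substitute into (2): P₂ = (284 − 1×3504/85) / 11 = 1876/85.

P₁ = 3504/85, P₂ = 1876/85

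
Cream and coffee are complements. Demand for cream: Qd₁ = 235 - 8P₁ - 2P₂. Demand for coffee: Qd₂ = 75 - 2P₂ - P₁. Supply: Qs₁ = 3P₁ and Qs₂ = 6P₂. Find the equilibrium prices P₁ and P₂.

P₁ = 865/43, P₂ = 295/43

Market 1: 235 - 8P₁ - 2P₂ = 3P₁ → 11P₁ + 2P₂ = 235.
Market 2: 8P₂ + P₁ = 75.
Eliminating P₂: 8×(1) − 2×(2) gives 86P₁ = 1730, so P₁ = 865/43.
Back-substitute into (2): P₂ = (75 − 1×865/43) / 8 = 295/43.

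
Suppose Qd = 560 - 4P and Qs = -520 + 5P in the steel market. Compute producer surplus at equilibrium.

Producer surplus = 640

Equilibrium: 560 - 4P = -520 + 5P gives P* = 120, Q* = 80.
Supply starts at P = 104 (where Qs = 0).
PS = ½(120 − 104)(80) = 640.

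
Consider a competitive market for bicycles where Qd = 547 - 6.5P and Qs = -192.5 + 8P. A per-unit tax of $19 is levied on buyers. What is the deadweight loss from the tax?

Pre-tax equilibrium: P* = 51, Q* = 215.5.
Tax on buyers shifts demand to Qd = 547 − 6.5(P + 19) = 423.5 - 6.5P.
423.5 - 6.5P = -192.5 + 8P gives seller price Ps = 1232/29; buyers pay Pb = 1232/29 + 19 = 1783/29.
New quantity: Q = 547 − 6.5(1783/29) = 8547/58.
DWL = ½ × 19 × (215.5 − 8547/58) = 18772/29.

Deadweight loss = 18772/29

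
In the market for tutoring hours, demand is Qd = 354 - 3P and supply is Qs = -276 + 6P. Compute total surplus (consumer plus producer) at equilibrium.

Total surplus = 5184

Equilibrium: 354 - 3P = -276 + 6P gives P* = 70, Q* = 144.
Demand choke price: P = 118; supply starts at P = 46.
CS = ½(118 − 70)(144) = 3456; PS = ½(70 − 46)(144) = 1728.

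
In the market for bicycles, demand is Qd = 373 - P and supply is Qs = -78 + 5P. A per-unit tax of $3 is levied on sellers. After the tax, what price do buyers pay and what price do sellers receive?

Buyers pay 233/3, sellers receive 224/3

Pre-tax equilibrium: P* = 451/6, Q* = 1787/6.
Tax on sellers shifts supply to Qs = -78 + 5(P − 3) = -93 + 5P.
373 - P = -93 + 5P gives buyer price Pb = 233/3; sellers receive Ps = 233/3 − 3 = 224/3.
New quantity: Q = 373 − 1(233/3) = 886/3.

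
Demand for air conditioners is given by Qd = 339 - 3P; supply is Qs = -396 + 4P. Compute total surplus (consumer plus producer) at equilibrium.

Equilibrium: 339 - 3P = -396 + 4P gives P* = 105, Q* = 24.
Demand choke price: P = 113; supply starts at P = 99.
CS = ½(113 − 105)(24) = 96; PS = ½(105 − 99)(24) = 72.

Total surplus = 168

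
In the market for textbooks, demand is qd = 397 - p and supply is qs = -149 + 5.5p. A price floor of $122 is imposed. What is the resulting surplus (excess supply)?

Equilibrium price would be p* = 84, so the floor at 122 binds.
At p = 122: qd = 275, qs = 522.
Surplus = 522 − 275 = 247.

Surplus = 247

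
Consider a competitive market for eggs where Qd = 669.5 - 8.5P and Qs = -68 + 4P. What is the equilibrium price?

P* = 59

Set Qd = Qs: 669.5 - 8.5P = -68 + 4P.
737.5 = 12.5P, so P* = 59.
Q* = 669.5 − 8.5(59) = 168.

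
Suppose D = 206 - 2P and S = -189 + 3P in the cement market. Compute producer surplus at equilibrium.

Equilibrium: 206 - 2P = -189 + 3P gives P* = 79, Q* = 48.
Supply starts at P = 63 (where S = 0).
PS = ½(79 − 63)(48) = 384.

Producer surplus = 384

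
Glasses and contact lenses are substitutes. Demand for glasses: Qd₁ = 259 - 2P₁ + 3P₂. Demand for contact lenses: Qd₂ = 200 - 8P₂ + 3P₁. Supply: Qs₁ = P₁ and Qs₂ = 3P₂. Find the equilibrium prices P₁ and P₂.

P₁ = 3449/24, P₂ = 57.375

Market 1: 259 - 2P₁ + 3P₂ = P₁ → 3P₁ - 3P₂ = 259.
Market 2: 11P₂ - 3P₁ = 200.
Eliminating P₂: 11×(1) + 3×(2) gives 24P₁ = 3449, so P₁ = 3449/24.
Back-substitute into (2): P₂ = (200 + 3×3449/24) / 11 = 57.375.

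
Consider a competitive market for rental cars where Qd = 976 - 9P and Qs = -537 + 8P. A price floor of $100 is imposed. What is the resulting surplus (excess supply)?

Surplus = 187

Equilibrium price would be P* = 89, so the floor at 100 binds.
At P = 100: Qd = 76, Qs = 263.
Surplus = 263 − 76 = 187.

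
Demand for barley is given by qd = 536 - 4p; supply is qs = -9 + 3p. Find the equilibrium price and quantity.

Set qd = qs: 536 - 4p = -9 + 3p.
545 = 7p, so p* = 545/7.
q* = 536 − 4(545/7) = 1572/7.

p* = 545/7, q* = 1572/7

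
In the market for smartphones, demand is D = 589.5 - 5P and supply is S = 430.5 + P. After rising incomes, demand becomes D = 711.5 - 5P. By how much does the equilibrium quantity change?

Original equilibrium: P* = 26.5, Q* = 457.
New equilibrium: 711.5 - 5P = 430.5 + P, so 281 = 6P and P' = 281/6; Q' = 711.5 − 5(281/6) = 1432/3.
Change in quantity: 1432/3 − 457 = 61/3.

ΔQ = 61/3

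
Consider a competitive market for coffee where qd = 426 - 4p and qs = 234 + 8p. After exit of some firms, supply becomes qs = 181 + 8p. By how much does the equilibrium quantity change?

Δq = -53/3

Original equilibrium: p* = 16, q* = 362.
New equilibrium: 426 - 4p = 181 + 8p, so 245 = 12p and p' = 245/12; q' = 426 − 4(245/12) = 1033/3.
Change in quantity: 1033/3 − 362 = -53/3.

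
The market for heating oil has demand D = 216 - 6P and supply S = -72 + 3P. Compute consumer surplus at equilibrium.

Consumer surplus = 48

Equilibrium: 216 - 6P = -72 + 3P gives P* = 32, Q* = 24.
Demand choke price (D = 0): P = 36.
CS = ½(36 − 32)(24) = 48.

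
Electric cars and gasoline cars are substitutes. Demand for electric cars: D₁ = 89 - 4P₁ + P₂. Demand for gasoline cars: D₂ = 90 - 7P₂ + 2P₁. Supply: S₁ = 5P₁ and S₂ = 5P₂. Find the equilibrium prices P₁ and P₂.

Market 1: 89 - 4P₁ + P₂ = 5P₁ → 9P₁ - P₂ = 89.
Market 2: 12P₂ - 2P₁ = 90.
Eliminating P₂: 12×(1) + 1×(2) gives 106P₁ = 1158, so P₁ = 579/53.
Back-substitute into (2): P₂ = (90 + 2×579/53) / 12 = 494/53.

P₁ = 579/53, P₂ = 494/53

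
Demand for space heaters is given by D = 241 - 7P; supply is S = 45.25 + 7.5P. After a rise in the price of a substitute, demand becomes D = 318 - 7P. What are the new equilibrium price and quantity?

Original equilibrium: P* = 13.5, Q* = 146.5.
New equilibrium: 318 - 7P = 45.25 + 7.5P, so 272.75 = 14.5P and P' = 1091/58; Q' = 318 − 7(1091/58) = 10807/58.

P' = 1091/58, Q' = 10807/58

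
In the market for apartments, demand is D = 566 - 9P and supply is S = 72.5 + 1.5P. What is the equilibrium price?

P* = 47

Set D = S: 566 - 9P = 72.5 + 1.5P.
493.5 = 10.5P, so P* = 47.
Q* = 566 − 9(47) = 143.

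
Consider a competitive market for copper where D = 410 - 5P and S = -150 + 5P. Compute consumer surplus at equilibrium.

Consumer surplus = 1690

Equilibrium: 410 - 5P = -150 + 5P gives P* = 56, Q* = 130.
Demand choke price (D = 0): P = 82.
CS = ½(82 − 56)(130) = 1690.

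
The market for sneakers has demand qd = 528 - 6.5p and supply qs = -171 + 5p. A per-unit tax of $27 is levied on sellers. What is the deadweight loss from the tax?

Deadweight loss = 47385/46

Pre-tax equilibrium: p* = 1398/23, q* = 3057/23.
Tax on sellers shifts supply to qs = -171 + 5(p − 27) = -306 + 5p.
528 - 6.5p = -306 + 5p gives buyer price pb = 1668/23; sellers receive ps = 1668/23 − 27 = 1047/23.
New quantity: q = 528 − 6.5(1668/23) = 1302/23.
DWL = ½ × 27 × (3057/23 − 1302/23) = 47385/46.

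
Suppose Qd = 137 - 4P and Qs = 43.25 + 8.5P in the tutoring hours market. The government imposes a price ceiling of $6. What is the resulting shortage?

Shortage = 18.75

Equilibrium price would be P* = 7.5, so the ceiling at 6 binds.
At P = 6: Qd = 137 − 4(6) = 113, Qs = 43.25 + 8.5(6) = 94.25.
Shortage = 113 − 94.25 = 18.75.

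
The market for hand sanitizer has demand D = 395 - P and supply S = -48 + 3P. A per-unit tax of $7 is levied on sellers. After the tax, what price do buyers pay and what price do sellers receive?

Pre-tax equilibrium: P* = 110.75, Q* = 284.25.
Tax on sellers shifts supply to S = -48 + 3(P − 7) = -69 + 3P.
395 - P = -69 + 3P gives buyer price Pb = 116; sellers receive Ps = 116 − 7 = 109.
New quantity: Q = 395 − 1(116) = 279.

Buyers pay $116, sellers receive $109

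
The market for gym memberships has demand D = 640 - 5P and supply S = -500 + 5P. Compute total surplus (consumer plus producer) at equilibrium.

Total surplus = 980

Equilibrium: 640 - 5P = -500 + 5P gives P* = 114, Q* = 70.
Demand choke price: P = 128; supply starts at P = 100.
CS = ½(128 − 114)(70) = 490; PS = ½(114 − 100)(70) = 490.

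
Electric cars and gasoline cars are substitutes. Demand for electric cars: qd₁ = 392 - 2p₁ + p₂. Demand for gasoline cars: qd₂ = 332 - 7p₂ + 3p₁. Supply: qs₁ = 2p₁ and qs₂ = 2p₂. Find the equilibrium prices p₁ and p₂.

Market 1: 392 - 2p₁ + p₂ = 2p₁ → 4p₁ - p₂ = 392.
Market 2: 9p₂ - 3p₁ = 332.
Eliminating p₂: 9×(1) + 1×(2) gives 33p₁ = 3860, so p₁ = 3860/33.
Back-substitute into (2): p₂ = (332 + 3×3860/33) / 9 = 2504/33.

p₁ = 3860/33, p₂ = 2504/33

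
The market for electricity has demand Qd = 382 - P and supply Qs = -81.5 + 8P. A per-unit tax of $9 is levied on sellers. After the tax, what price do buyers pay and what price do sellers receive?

Buyers pay $59.5, sellers receive $50.5

Pre-tax equilibrium: P* = 51.5, Q* = 330.5.
Tax on sellers shifts supply to Qs = -81.5 + 8(P − 9) = -153.5 + 8P.
382 - P = -153.5 + 8P gives buyer price Pb = 59.5; sellers receive Ps = 59.5 − 9 = 50.5.
New quantity: Q = 382 − 1(59.5) = 322.5.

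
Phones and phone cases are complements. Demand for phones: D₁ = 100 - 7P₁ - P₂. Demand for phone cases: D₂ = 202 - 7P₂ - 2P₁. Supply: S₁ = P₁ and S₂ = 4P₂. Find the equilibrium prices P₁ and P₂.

P₁ = 449/43, P₂ = 708/43

Market 1: 100 - 7P₁ - P₂ = P₁ → 8P₁ + P₂ = 100.
Market 2: 11P₂ + 2P₁ = 202.
Eliminating P₂: 11×(1) − 1×(2) gives 86P₁ = 898, so P₁ = 449/43.
Back-substitute into (2): P₂ = (202 − 2×449/43) / 11 = 708/43.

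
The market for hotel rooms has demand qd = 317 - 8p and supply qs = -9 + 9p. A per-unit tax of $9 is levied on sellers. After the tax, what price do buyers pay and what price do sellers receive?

Pre-tax equilibrium: p* = 326/17, q* = 2781/17.
Tax on sellers shifts supply to qs = -9 + 9(p − 9) = -90 + 9p.
317 - 8p = -90 + 9p gives buyer price pb = 407/17; sellers receive ps = 407/17 − 9 = 254/17.
New quantity: q = 317 − 8(407/17) = 2133/17.

Buyers pay 407/17, sellers receive 254/17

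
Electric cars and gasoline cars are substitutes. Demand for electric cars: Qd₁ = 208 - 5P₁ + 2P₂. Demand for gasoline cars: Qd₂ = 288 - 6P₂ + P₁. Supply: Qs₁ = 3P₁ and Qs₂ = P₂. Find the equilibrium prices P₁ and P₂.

P₁ = 1016/27, P₂ = 1256/27

Market 1: 208 - 5P₁ + 2P₂ = 3P₁ → 8P₁ - 2P₂ = 208.
Market 2: 7P₂ - P₁ = 288.
Eliminating P₂: 7×(1) + 2×(2) gives 54P₁ = 2032, so P₁ = 1016/27.
Back-substitute into (2): P₂ = (288 + 1×1016/27) / 7 = 1256/27.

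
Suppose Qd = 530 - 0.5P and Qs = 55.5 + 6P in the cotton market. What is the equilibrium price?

Set Qd = Qs: 530 - 0.5P = 55.5 + 6P.
474.5 = 6.5P, so P* = 73.
Q* = 530 − 0.5(73) = 493.5.

P* = 73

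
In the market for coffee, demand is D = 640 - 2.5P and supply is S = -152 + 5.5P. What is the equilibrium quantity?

Q* = 392.5

Set D = S: 640 - 2.5P = -152 + 5.5P.
792 = 8P, so P* = 99.
Q* = 640 − 2.5(99) = 392.5.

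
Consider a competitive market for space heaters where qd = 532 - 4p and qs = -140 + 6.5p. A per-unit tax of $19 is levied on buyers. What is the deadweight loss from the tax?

Deadweight loss = 9386/21

Pre-tax equilibrium: p* = 64, q* = 276.
Tax on buyers shifts demand to qd = 532 − 4(p + 19) = 456 - 4p.
456 - 4p = -140 + 6.5p gives seller price ps = 1192/21; buyers pay pb = 1192/21 + 19 = 1591/21.
New quantity: q = 532 − 4(1591/21) = 4808/21.
DWL = ½ × 19 × (276 − 4808/21) = 9386/21.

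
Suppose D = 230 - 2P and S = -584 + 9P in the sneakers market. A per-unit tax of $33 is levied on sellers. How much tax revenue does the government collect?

Tax revenue = 924

Pre-tax equilibrium: P* = 74, Q* = 82.
Tax on sellers shifts supply to S = -584 + 9(P − 33) = -881 + 9P.
230 - 2P = -881 + 9P gives buyer price Pb = 101; sellers receive Ps = 101 − 33 = 68.
New quantity: Q = 230 − 2(101) = 28.
Revenue = 33 × 28 = 924.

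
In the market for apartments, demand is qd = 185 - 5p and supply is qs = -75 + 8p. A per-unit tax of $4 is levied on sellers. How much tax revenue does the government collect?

Tax revenue = 3780/13

Pre-tax equilibrium: p* = 20, q* = 85.
Tax on sellers shifts supply to qs = -75 + 8(p − 4) = -107 + 8p.
185 - 5p = -107 + 8p gives buyer price pb = 292/13; sellers receive ps = 292/13 − 4 = 240/13.
New quantity: q = 185 − 5(292/13) = 945/13.
Revenue = 4 × 945/13 = 3780/13.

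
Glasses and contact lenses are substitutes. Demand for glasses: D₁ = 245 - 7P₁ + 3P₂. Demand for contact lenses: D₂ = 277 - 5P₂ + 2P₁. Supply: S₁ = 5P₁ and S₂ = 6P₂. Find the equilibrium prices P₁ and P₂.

Market 1: 245 - 7P₁ + 3P₂ = 5P₁ → 12P₁ - 3P₂ = 245.
Market 2: 11P₂ - 2P₁ = 277.
Eliminating P₂: 11×(1) + 3×(2) gives 126P₁ = 3526, so P₁ = 1763/63.
Back-substitute into (2): P₂ = (277 + 2×1763/63) / 11 = 1907/63.

P₁ = 1763/63, P₂ = 1907/63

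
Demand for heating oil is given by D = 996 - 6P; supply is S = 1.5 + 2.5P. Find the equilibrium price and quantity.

P* = 117, Q* = 294

Set D = S: 996 - 6P = 1.5 + 2.5P.
994.5 = 8.5P, so P* = 117.
Q* = 996 − 6(117) = 294.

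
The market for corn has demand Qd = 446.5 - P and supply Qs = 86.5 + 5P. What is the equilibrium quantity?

Set Qd = Qs: 446.5 - P = 86.5 + 5P.
360 = 6P, so P* = 60.
Q* = 446.5 − 1(60) = 386.5.

Q* = 386.5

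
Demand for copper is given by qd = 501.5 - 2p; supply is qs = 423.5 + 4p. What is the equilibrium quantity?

q* = 475.5

Set qd = qs: 501.5 - 2p = 423.5 + 4p.
78 = 6p, so p* = 13.
q* = 501.5 − 2(13) = 475.5.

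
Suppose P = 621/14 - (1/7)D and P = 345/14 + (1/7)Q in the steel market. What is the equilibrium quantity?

Q* = 69

Set the two price expressions equal: 621/14 - (1/7)Q = 345/14 + (1/7)Q.
138/7 = (2/7)Q, so Q* = 69.
P* = 621/14 − (1/7)(69) = 34.5.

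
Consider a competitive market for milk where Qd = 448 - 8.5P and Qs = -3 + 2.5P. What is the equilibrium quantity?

Set Qd = Qs: 448 - 8.5P = -3 + 2.5P.
451 = 11P, so P* = 41.
Q* = 448 − 8.5(41) = 99.5.

Q* = 99.5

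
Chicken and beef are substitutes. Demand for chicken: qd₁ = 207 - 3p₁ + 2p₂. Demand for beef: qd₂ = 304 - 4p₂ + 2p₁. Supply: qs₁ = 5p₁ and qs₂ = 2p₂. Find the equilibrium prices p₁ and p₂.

Market 1: 207 - 3p₁ + 2p₂ = 5p₁ → 8p₁ - 2p₂ = 207.
Market 2: 6p₂ - 2p₁ = 304.
Eliminating p₂: 6×(1) + 2×(2) gives 44p₁ = 1850, so p₁ = 925/22.
Back-substitute into (2): p₂ = (304 + 2×925/22) / 6 = 1423/22.

p₁ = 925/22, p₂ = 1423/22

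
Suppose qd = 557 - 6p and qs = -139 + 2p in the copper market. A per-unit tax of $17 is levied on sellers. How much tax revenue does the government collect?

Tax revenue = 161.5

Pre-tax equilibrium: p* = 87, q* = 35.
Tax on sellers shifts supply to qs = -139 + 2(p − 17) = -173 + 2p.
557 - 6p = -173 + 2p gives buyer price pb = 91.25; sellers receive ps = 91.25 − 17 = 74.25.
New quantity: q = 557 − 6(91.25) = 9.5.
Revenue = 17 × 9.5 = 161.5.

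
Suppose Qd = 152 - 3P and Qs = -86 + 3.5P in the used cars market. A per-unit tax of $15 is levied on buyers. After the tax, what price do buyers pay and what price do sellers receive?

Pre-tax equilibrium: P* = 476/13, Q* = 548/13.
Tax on buyers shifts demand to Qd = 152 − 3(P + 15) = 107 - 3P.
107 - 3P = -86 + 3.5P gives seller price Ps = 386/13; buyers pay Pb = 386/13 + 15 = 581/13.
New quantity: Q = 152 − 3(581/13) = 233/13.

Buyers pay 581/13, sellers receive 386/13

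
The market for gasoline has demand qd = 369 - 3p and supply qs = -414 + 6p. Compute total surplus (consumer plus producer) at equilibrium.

Total surplus = 2916

Equilibrium: 369 - 3p = -414 + 6p gives p* = 87, q* = 108.
Demand choke price: p = 123; supply starts at p = 69.
CS = ½(123 − 87)(108) = 1944; PS = ½(87 − 69)(108) = 972.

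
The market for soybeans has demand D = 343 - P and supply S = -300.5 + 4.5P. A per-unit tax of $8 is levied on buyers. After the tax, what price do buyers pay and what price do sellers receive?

Pre-tax equilibrium: P* = 117, Q* = 226.
Tax on buyers shifts demand to D = 343 − 1(P + 8) = 335 - P.
335 - P = -300.5 + 4.5P gives seller price Ps = 1271/11; buyers pay Pb = 1271/11 + 8 = 1359/11.
New quantity: Q = 343 − 1(1359/11) = 2414/11.

Buyers pay 1359/11, sellers receive 1271/11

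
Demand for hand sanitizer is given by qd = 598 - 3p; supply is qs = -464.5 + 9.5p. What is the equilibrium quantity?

Set qd = qs: 598 - 3p = -464.5 + 9.5p.
1062.5 = 12.5p, so p* = 85.
q* = 598 − 3(85) = 343.

q* = 343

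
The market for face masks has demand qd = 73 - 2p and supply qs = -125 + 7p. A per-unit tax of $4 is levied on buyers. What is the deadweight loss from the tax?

Deadweight loss = 112/9

Pre-tax equilibrium: p* = 22, q* = 29.
Tax on buyers shifts demand to qd = 73 − 2(p + 4) = 65 - 2p.
65 - 2p = -125 + 7p gives seller price ps = 190/9; buyers pay pb = 190/9 + 4 = 226/9.
New quantity: q = 73 − 2(226/9) = 205/9.
DWL = ½ × 4 × (29 − 205/9) = 112/9.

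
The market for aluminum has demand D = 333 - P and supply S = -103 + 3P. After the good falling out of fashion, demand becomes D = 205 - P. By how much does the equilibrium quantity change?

Original equilibrium: P* = 109, Q* = 224.
New equilibrium: 205 - P = -103 + 3P, so 308 = 4P and P' = 77; Q' = 205 − 1(77) = 128.
Change in quantity: 128 − 224 = -96.

ΔQ = -96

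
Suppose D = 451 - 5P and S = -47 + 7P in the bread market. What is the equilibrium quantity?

Set D = S: 451 - 5P = -47 + 7P.
498 = 12P, so P* = 41.5.
Q* = 451 − 5(41.5) = 243.5.

Q* = 243.5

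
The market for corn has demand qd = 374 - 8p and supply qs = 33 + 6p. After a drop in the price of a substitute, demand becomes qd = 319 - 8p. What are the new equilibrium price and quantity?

Original equilibrium: p* = 341/14, q* = 1254/7.
New equilibrium: 319 - 8p = 33 + 6p, so 286 = 14p and p' = 143/7; q' = 319 − 8(143/7) = 1089/7.

p' = 143/7, q' = 1089/7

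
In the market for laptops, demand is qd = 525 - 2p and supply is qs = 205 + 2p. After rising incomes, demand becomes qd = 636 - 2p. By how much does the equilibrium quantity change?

Δq = 55.5

Original equilibrium: p* = 80, q* = 365.
New equilibrium: 636 - 2p = 205 + 2p, so 431 = 4p and p' = 107.75; q' = 636 − 2(107.75) = 420.5.
Change in quantity: 420.5 − 365 = 55.5.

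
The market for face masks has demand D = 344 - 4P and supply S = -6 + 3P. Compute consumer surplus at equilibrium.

Equilibrium: 344 - 4P = -6 + 3P gives P* = 50, Q* = 144.
Demand choke price (D = 0): P = 86.
CS = ½(86 − 50)(144) = 2592.

Consumer surplus = 2592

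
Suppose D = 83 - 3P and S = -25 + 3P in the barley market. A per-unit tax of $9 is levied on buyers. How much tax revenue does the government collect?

Pre-tax equilibrium: P* = 18, Q* = 29.
Tax on buyers shifts demand to D = 83 − 3(P + 9) = 56 - 3P.
56 - 3P = -25 + 3P gives seller price Ps = 13.5; buyers pay Pb = 13.5 + 9 = 22.5.
New quantity: Q = 83 − 3(22.5) = 15.5.
Revenue = 9 × 15.5 = 139.5.

Tax revenue = 139.5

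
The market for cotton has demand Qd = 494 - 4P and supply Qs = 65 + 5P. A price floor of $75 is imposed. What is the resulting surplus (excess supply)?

Surplus = 246

Equilibrium price would be P* = 143/3, so the floor at 75 binds.
At P = 75: Qd = 194, Qs = 440.
Surplus = 440 − 194 = 246.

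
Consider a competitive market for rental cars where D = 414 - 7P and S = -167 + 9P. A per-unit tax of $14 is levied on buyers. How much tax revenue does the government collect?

Tax revenue = 1465.625

Pre-tax equilibrium: P* = 36.3125, Q* = 159.8125.
Tax on buyers shifts demand to D = 414 − 7(P + 14) = 316 - 7P.
316 - 7P = -167 + 9P gives seller price Ps = 30.1875; buyers pay Pb = 30.1875 + 14 = 44.1875.
New quantity: Q = 414 − 7(44.1875) = 104.6875.
Revenue = 14 × 104.6875 = 1465.625.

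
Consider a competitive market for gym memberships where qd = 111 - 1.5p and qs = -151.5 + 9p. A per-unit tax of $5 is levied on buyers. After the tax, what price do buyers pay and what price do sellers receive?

Pre-tax equilibrium: p* = 25, q* = 73.5.
Tax on buyers shifts demand to qd = 111 − 1.5(p + 5) = 103.5 - 1.5p.
103.5 - 1.5p = -151.5 + 9p gives seller price ps = 170/7; buyers pay pb = 170/7 + 5 = 205/7.
New quantity: q = 111 − 1.5(205/7) = 939/14.

Buyers pay 205/7, sellers receive 170/7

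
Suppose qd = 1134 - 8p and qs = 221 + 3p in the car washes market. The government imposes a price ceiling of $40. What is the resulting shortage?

Shortage = 473

Equilibrium price would be p* = 83, so the ceiling at 40 binds.
At p = 40: qd = 1134 − 8(40) = 814, qs = 221 + 3(40) = 341.
Shortage = 814 − 341 = 473.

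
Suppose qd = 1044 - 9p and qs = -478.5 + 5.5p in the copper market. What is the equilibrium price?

Set qd = qs: 1044 - 9p = -478.5 + 5.5p.
1522.5 = 14.5p, so p* = 105.
q* = 1044 − 9(105) = 99.

p* = 105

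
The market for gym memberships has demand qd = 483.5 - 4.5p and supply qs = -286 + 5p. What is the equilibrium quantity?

Set qd = qs: 483.5 - 4.5p = -286 + 5p.
769.5 = 9.5p, so p* = 81.
q* = 483.5 − 4.5(81) = 119.

q* = 119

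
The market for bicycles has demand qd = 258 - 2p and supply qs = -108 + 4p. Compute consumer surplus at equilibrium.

Equilibrium: 258 - 2p = -108 + 4p gives p* = 61, q* = 136.
Demand choke price (qd = 0): p = 129.
CS = ½(129 − 61)(136) = 4624.

Consumer surplus = 4624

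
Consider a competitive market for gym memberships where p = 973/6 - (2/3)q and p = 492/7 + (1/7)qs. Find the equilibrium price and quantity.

p* = 86.5, q* = 113.5

Set the two price expressions equal: 973/6 - (2/3)q = 492/7 + (1/7)q.
3859/42 = (17/21)q, so q* = 113.5.
p* = 973/6 − (2/3)(113.5) = 86.5.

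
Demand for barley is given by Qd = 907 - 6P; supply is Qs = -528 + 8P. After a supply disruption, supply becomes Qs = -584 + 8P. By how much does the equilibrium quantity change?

Original equilibrium: P* = 102.5, Q* = 292.
New equilibrium: 907 - 6P = -584 + 8P, so 1491 = 14P and P' = 106.5; Q' = 907 − 6(106.5) = 268.
Change in quantity: 268 − 292 = -24.

ΔQ = -24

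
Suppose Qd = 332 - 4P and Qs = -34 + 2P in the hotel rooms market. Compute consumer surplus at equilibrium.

Equilibrium: 332 - 4P = -34 + 2P gives P* = 61, Q* = 88.
Demand choke price (Qd = 0): P = 83.
CS = ½(83 − 61)(88) = 968.

Consumer surplus = 968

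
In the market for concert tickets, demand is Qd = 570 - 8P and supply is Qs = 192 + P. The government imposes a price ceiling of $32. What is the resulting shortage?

Equilibrium price would be P* = 42, so the ceiling at 32 binds.
At P = 32: Qd = 570 − 8(32) = 314, Qs = 192 + 1(32) = 224.
Shortage = 314 − 224 = 90.

Shortage = 90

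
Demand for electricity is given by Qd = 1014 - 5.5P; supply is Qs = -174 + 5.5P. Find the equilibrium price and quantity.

Set Qd = Qs: 1014 - 5.5P = -174 + 5.5P.
1188 = 11P, so P* = 108.
Q* = 1014 − 5.5(108) = 420.

P* = 108, Q* = 420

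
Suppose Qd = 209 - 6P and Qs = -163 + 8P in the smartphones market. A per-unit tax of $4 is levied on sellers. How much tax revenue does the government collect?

Tax revenue = 1004/7

Pre-tax equilibrium: P* = 186/7, Q* = 347/7.
Tax on sellers shifts supply to Qs = -163 + 8(P − 4) = -195 + 8P.
209 - 6P = -195 + 8P gives buyer price Pb = 202/7; sellers receive Ps = 202/7 − 4 = 174/7.
New quantity: Q = 209 − 6(202/7) = 251/7.
Revenue = 4 × 251/7 = 1004/7.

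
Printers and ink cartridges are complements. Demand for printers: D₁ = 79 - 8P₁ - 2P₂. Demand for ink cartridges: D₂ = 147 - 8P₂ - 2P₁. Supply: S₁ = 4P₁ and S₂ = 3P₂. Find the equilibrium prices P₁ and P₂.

Market 1: 79 - 8P₁ - 2P₂ = 4P₁ → 12P₁ + 2P₂ = 79.
Market 2: 11P₂ + 2P₁ = 147.
Eliminating P₂: 11×(1) − 2×(2) gives 128P₁ = 575, so P₁ = 4.4921875.
Back-substitute into (2): P₂ = (147 − 2×4.4921875) / 11 = 12.546875.

P₁ = 4.4921875, P₂ = 12.546875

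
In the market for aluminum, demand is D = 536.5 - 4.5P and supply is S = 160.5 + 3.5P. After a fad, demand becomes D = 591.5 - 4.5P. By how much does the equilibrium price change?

Original equilibrium: P* = 47, Q* = 325.
New equilibrium: 591.5 - 4.5P = 160.5 + 3.5P, so 431 = 8P and P' = 53.875; Q' = 591.5 − 4.5(53.875) = 349.0625.
Change in price: 53.875 − 47 = 6.875.

ΔP = 6.875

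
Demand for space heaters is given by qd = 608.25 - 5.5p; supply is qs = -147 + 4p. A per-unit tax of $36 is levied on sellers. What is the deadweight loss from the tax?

Deadweight loss = 28512/19

Pre-tax equilibrium: p* = 79.5, q* = 171.
Tax on sellers shifts supply to qs = -147 + 4(p − 36) = -291 + 4p.
608.25 - 5.5p = -291 + 4p gives buyer price pb = 3597/38; sellers receive ps = 3597/38 − 36 = 2229/38.
New quantity: q = 608.25 − 5.5(3597/38) = 1665/19.
DWL = ½ × 36 × (171 − 1665/19) = 28512/19.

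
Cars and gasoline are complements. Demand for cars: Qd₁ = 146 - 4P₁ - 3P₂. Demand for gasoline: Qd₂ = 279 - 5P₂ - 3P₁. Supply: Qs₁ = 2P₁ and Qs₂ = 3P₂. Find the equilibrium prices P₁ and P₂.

Market 1: 146 - 4P₁ - 3P₂ = 2P₁ → 6P₁ + 3P₂ = 146.
Market 2: 8P₂ + 3P₁ = 279.
Eliminating P₂: 8×(1) − 3×(2) gives 39P₁ = 331, so P₁ = 331/39.
Back-substitute into (2): P₂ = (279 − 3×331/39) / 8 = 412/13.

P₁ = 331/39, P₂ = 412/13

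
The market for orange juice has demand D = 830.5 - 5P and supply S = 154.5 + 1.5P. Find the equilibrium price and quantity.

P* = 104, Q* = 310.5

Set D = S: 830.5 - 5P = 154.5 + 1.5P.
676 = 6.5P, so P* = 104.
Q* = 830.5 − 5(104) = 310.5.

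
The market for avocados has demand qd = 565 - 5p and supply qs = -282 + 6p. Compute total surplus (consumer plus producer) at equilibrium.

Equilibrium: 565 - 5p = -282 + 6p gives p* = 77, q* = 180.
Demand choke price: p = 113; supply starts at p = 47.
CS = ½(113 − 77)(180) = 3240; PS = ½(77 − 47)(180) = 2700.

Total surplus = 5940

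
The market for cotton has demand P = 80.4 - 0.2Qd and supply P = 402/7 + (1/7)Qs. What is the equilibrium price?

P* = 67

Set the two price expressions equal: 80.4 - 0.2Q = 402/7 + (1/7)Q.
804/35 = (12/35)Q, so Q* = 67.
P* = 80.4 − (0.2)(67) = 67.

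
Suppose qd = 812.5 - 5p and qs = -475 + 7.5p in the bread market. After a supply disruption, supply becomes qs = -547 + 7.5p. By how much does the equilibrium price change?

Original equilibrium: p* = 103, q* = 297.5.
New equilibrium: 812.5 - 5p = -547 + 7.5p, so 1359.5 = 12.5p and p' = 108.76; q' = 812.5 − 5(108.76) = 268.7.
Change in price: 108.76 − 103 = 5.76.

Δp = 5.76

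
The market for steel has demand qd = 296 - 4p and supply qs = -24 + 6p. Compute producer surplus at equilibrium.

Equilibrium: 296 - 4p = -24 + 6p gives p* = 32, q* = 168.
Supply starts at p = 4 (where qs = 0).
PS = ½(32 − 4)(168) = 2352.

Producer surplus = 2352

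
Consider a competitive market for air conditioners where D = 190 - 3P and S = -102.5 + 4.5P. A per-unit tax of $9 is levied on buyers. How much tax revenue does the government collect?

Tax revenue = 511.2

Pre-tax equilibrium: P* = 39, Q* = 73.
Tax on buyers shifts demand to D = 190 − 3(P + 9) = 163 - 3P.
163 - 3P = -102.5 + 4.5P gives seller price Ps = 35.4; buyers pay Pb = 35.4 + 9 = 44.4.
New quantity: Q = 190 − 3(44.4) = 56.8.
Revenue = 9 × 56.8 = 511.2.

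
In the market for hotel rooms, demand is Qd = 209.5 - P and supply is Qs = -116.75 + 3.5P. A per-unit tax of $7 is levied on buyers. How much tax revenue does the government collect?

Tax revenue = 8288/9

Pre-tax equilibrium: P* = 72.5, Q* = 137.
Tax on buyers shifts demand to Qd = 209.5 − 1(P + 7) = 202.5 - P.
202.5 - P = -116.75 + 3.5P gives seller price Ps = 1277/18; buyers pay Pb = 1277/18 + 7 = 1403/18.
New quantity: Q = 209.5 − 1(1403/18) = 1184/9.
Revenue = 7 × 1184/9 = 8288/9.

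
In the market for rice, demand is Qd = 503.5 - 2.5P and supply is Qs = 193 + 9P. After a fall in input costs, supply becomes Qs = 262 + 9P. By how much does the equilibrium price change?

ΔP = -6

Original equilibrium: P* = 27, Q* = 436.
New equilibrium: 503.5 - 2.5P = 262 + 9P, so 241.5 = 11.5P and P' = 21; Q' = 503.5 − 2.5(21) = 451.
Change in price: 21 − 27 = -6.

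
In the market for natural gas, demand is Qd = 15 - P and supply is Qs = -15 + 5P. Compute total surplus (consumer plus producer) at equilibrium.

Equilibrium: 15 - P = -15 + 5P gives P* = 5, Q* = 10.
Demand choke price: P = 15; supply starts at P = 3.
CS = ½(15 − 5)(10) = 50; PS = ½(5 − 3)(10) = 10.

Total surplus = 60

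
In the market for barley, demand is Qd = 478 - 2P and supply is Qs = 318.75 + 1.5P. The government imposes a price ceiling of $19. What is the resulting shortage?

Shortage = 92.75

Equilibrium price would be P* = 45.5, so the ceiling at 19 binds.
At P = 19: Qd = 478 − 2(19) = 440, Qs = 318.75 + 1.5(19) = 347.25.
Shortage = 440 − 347.25 = 92.75.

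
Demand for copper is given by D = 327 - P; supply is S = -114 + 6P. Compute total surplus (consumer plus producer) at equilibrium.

Total surplus = 40656

Equilibrium: 327 - P = -114 + 6P gives P* = 63, Q* = 264.
Demand choke price: P = 327; supply starts at P = 19.
CS = ½(327 − 63)(264) = 34848; PS = ½(63 − 19)(264) = 5808.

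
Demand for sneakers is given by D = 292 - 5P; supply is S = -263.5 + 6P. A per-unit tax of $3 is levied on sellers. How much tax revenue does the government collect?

Pre-tax equilibrium: P* = 50.5, Q* = 39.5.
Tax on sellers shifts supply to S = -263.5 + 6(P − 3) = -281.5 + 6P.
292 - 5P = -281.5 + 6P gives buyer price Pb = 1147/22; sellers receive Ps = 1147/22 − 3 = 1081/22.
New quantity: Q = 292 − 5(1147/22) = 689/22.
Revenue = 3 × 689/22 = 2067/22.

Tax revenue = 2067/22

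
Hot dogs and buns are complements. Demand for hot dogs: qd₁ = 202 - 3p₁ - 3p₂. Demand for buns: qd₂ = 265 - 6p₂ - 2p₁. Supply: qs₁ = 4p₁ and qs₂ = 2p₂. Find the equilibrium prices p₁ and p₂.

Market 1: 202 - 3p₁ - 3p₂ = 4p₁ → 7p₁ + 3p₂ = 202.
Market 2: 8p₂ + 2p₁ = 265.
Eliminating p₂: 8×(1) − 3×(2) gives 50p₁ = 821, so p₁ = 16.42.
Back-substitute into (2): p₂ = (265 − 2×16.42) / 8 = 29.02.

p₁ = 16.42, p₂ = 29.02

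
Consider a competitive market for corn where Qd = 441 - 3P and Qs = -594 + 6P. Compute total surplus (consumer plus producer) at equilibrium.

Total surplus = 2304

Equilibrium: 441 - 3P = -594 + 6P gives P* = 115, Q* = 96.
Demand choke price: P = 147; supply starts at P = 99.
CS = ½(147 − 115)(96) = 1536; PS = ½(115 − 99)(96) = 768.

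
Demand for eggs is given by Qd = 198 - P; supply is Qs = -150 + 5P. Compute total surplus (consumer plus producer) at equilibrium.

Equilibrium: 198 - P = -150 + 5P gives P* = 58, Q* = 140.
Demand choke price: P = 198; supply starts at P = 30.
CS = ½(198 − 58)(140) = 9800; PS = ½(58 − 30)(140) = 1960.

Total surplus = 11760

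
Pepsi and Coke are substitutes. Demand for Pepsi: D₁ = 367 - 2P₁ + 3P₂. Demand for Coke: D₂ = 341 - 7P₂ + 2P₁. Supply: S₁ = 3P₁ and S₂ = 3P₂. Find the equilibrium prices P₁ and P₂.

Market 1: 367 - 2P₁ + 3P₂ = 3P₁ → 5P₁ - 3P₂ = 367.
Market 2: 10P₂ - 2P₁ = 341.
Eliminating P₂: 10×(1) + 3×(2) gives 44P₁ = 4693, so P₁ = 4693/44.
Back-substitute into (2): P₂ = (341 + 2×4693/44) / 10 = 2439/44.

P₁ = 4693/44, P₂ = 2439/44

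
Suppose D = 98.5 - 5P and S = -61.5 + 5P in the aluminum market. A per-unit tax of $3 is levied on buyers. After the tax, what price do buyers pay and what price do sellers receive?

Pre-tax equilibrium: P* = 16, Q* = 18.5.
Tax on buyers shifts demand to D = 98.5 − 5(P + 3) = 83.5 - 5P.
83.5 - 5P = -61.5 + 5P gives seller price Ps = 14.5; buyers pay Pb = 14.5 + 3 = 17.5.
New quantity: Q = 98.5 − 5(17.5) = 11.

Buyers pay $17.5, sellers receive $14.5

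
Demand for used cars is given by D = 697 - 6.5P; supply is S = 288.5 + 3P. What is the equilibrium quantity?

Q* = 417.5

Set D = S: 697 - 6.5P = 288.5 + 3P.
408.5 = 9.5P, so P* = 43.
Q* = 697 − 6.5(43) = 417.5.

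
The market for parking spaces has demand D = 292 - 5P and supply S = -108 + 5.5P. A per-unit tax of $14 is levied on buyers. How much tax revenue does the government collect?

Tax revenue = 908

Pre-tax equilibrium: P* = 800/21, Q* = 2132/21.
Tax on buyers shifts demand to D = 292 − 5(P + 14) = 222 - 5P.
222 - 5P = -108 + 5.5P gives seller price Ps = 220/7; buyers pay Pb = 220/7 + 14 = 318/7.
New quantity: Q = 292 − 5(318/7) = 454/7.
Revenue = 14 × 454/7 = 908.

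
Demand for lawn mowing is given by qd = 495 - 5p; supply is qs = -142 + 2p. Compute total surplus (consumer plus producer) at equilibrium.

Total surplus = 560

Equilibrium: 495 - 5p = -142 + 2p gives p* = 91, q* = 40.
Demand choke price: p = 99; supply starts at p = 71.
CS = ½(99 − 91)(40) = 160; PS = ½(91 − 71)(40) = 400.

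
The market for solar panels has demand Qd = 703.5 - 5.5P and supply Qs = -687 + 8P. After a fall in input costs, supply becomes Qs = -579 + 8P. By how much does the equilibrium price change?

ΔP = -8

Original equilibrium: P* = 103, Q* = 137.
New equilibrium: 703.5 - 5.5P = -579 + 8P, so 1282.5 = 13.5P and P' = 95; Q' = 703.5 − 5.5(95) = 181.
Change in price: 95 − 103 = -8.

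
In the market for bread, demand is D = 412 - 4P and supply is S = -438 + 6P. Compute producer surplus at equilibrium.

Equilibrium: 412 - 4P = -438 + 6P gives P* = 85, Q* = 72.
Supply starts at P = 73 (where S = 0).
PS = ½(85 − 73)(72) = 432.

Producer surplus = 432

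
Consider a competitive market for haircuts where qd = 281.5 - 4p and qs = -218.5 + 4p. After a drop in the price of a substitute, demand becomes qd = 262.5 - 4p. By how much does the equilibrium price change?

Original equilibrium: p* = 62.5, q* = 31.5.
New equilibrium: 262.5 - 4p = -218.5 + 4p, so 481 = 8p and p' = 60.125; q' = 262.5 − 4(60.125) = 22.
Change in price: 60.125 − 62.5 = -2.375.

Δp = -2.375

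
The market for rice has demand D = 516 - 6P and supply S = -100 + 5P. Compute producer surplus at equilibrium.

Producer surplus = 3240

Equilibrium: 516 - 6P = -100 + 5P gives P* = 56, Q* = 180.
Supply starts at P = 20 (where S = 0).
PS = ½(56 − 20)(180) = 3240.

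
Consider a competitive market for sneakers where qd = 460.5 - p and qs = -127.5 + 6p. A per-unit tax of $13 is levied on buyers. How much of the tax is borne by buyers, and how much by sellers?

Buyers bear 78/7, sellers bear 13/7

Pre-tax equilibrium: p* = 84, q* = 376.5.
Tax on buyers shifts demand to qd = 460.5 − 1(p + 13) = 447.5 - p.
447.5 - p = -127.5 + 6p gives seller price ps = 575/7; buyers pay pb = 575/7 + 13 = 666/7.
New quantity: q = 460.5 − 1(666/7) = 5115/14.
Buyer burden = 666/7 − 84 = 78/7; seller burden = 84 − 575/7 = 13/7.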